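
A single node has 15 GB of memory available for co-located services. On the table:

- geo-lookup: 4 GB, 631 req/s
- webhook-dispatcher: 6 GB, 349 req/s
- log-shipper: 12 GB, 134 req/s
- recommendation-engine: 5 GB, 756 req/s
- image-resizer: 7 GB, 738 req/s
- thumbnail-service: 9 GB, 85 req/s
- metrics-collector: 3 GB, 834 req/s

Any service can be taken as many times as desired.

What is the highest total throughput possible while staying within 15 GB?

4170

Best packing: 5×metrics-collector — 15 GB, 4170 total.
No other feasible combination exceeds 4170.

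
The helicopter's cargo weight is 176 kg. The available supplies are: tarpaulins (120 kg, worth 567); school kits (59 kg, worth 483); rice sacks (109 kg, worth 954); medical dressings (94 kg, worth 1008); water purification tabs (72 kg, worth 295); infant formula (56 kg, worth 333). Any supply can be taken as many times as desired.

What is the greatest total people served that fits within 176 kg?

1491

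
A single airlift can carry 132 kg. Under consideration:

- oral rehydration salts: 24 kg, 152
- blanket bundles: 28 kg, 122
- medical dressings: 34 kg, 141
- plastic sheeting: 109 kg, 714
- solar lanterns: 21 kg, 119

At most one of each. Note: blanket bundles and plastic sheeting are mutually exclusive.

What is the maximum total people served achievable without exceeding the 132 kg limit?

833

Taking plastic sheeting + solar lanterns: 130 kg used, 833 in people served.
The spare 2 kg is too small for any remaining supply, and no feasible exchange beats 833.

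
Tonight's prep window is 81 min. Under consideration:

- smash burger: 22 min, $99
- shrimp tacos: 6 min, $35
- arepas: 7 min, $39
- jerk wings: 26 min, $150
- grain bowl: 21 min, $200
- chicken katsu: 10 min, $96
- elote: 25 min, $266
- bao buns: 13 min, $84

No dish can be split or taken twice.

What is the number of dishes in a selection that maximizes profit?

The maximum profit within 81 min is 685.
For example arepas + grain bowl + chicken katsu + elote + bao buns achieves it, using 76 min.
Any selection reaching 685 contains exactly 5 dishes.

5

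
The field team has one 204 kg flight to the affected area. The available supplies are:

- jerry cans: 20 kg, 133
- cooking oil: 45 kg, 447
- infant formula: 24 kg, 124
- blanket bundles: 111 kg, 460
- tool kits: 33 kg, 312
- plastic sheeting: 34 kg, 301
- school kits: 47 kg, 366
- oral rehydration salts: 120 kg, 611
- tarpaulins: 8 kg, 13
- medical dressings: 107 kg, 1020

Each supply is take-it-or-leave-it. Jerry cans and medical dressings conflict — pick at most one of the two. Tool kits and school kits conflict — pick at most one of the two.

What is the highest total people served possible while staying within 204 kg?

1833

By people served per kg: cooking oil 9.93, medical dressings 9.53, tool kits 9.45 lead.
A density-first pass picks cooking oil + tool kits + tarpaulins + medical dressings — 1792 at 193 kg.
Replace tool kits and tarpaulins with school kits: the trade gains 41 net, giving 1833 at 199 kg.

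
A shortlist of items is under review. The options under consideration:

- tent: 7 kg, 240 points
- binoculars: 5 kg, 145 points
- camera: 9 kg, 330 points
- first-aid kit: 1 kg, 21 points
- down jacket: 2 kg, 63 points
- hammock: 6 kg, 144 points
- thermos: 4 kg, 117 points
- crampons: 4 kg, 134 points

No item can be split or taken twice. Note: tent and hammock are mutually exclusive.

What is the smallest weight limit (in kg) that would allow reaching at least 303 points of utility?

9

Minimise kg subject to total utility ≥ 303.
camera: 330 utility at 9 kg.
Any bundle with less than 9 kg falls short of 303.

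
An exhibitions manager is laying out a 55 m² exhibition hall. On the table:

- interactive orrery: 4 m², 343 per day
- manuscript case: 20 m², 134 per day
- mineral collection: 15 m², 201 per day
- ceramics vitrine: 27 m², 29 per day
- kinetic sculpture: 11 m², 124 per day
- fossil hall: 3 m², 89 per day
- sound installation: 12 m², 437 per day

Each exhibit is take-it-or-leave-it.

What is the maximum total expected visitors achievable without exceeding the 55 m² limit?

1204

Filling by ratio: interactive orrery + mineral collection + kinetic sculpture + fossil hall + sound installation for 1194, with 10 m² left unused.
The 11 m² tied up in kinetic sculpture is better spent on manuscript case — total rises to 1204 (54 m²).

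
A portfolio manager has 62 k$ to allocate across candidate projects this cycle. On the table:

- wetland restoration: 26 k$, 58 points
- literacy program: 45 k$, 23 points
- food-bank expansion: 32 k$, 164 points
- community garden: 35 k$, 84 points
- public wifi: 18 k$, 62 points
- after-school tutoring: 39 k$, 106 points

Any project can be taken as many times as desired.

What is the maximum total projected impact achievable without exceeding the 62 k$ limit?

Density check — food-bank expansion 5.12, public wifi 3.44, after-school tutoring 2.72 are the best per k$.
Best packing: food-bank expansion + public wifi — 50 k$, 226 total.
No other feasible combination exceeds 226.

226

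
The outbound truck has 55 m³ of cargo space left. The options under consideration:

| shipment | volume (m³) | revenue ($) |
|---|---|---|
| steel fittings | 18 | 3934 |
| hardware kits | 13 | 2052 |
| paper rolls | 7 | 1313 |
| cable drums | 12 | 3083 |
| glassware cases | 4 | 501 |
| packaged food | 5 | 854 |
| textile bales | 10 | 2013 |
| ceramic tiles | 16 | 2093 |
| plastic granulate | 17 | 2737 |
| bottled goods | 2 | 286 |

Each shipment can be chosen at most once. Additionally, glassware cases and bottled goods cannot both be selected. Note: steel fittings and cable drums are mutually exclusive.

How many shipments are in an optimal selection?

6

Optimal total is 10501.
One optimal bundle: paper rolls + cable drums + glassware cases + packaged food + textile bales + plastic granulate (55 m³).
All optima have 6 shipments.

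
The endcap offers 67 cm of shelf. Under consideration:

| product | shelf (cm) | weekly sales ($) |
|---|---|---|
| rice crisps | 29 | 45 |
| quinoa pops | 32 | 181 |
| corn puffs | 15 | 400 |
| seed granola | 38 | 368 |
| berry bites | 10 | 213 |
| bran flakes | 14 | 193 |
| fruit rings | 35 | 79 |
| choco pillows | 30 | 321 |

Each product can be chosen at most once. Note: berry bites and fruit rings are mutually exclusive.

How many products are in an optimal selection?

3

Best achievable weekly sales is 981.
corn puffs + seed granola + berry bites hits 981 at 63 cm.
Any selection reaching 981 contains exactly 3 products.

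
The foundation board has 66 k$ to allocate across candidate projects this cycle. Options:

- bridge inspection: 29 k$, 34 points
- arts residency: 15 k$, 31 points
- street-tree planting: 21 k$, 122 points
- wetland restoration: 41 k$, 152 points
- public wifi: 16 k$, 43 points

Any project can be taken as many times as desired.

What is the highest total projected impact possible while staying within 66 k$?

366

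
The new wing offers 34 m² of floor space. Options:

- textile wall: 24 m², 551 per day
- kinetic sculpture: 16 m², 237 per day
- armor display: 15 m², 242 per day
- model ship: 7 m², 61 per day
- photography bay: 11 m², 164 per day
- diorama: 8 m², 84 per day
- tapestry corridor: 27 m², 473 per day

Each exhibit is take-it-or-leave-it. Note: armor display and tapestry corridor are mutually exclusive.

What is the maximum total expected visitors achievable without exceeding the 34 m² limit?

Textile wall + diorama uses 32 of the 34 m² and totals 635.
The spare 2 m² is too small for any remaining exhibit, and no feasible exchange beats 635.

635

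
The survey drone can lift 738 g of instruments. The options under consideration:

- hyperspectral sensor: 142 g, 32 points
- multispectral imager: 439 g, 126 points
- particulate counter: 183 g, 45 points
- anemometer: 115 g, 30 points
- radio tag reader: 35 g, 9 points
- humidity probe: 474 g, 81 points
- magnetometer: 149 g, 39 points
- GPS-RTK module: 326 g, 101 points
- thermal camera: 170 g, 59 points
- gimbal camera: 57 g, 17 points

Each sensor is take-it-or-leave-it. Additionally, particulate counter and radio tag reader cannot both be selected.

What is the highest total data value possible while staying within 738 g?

225

Radio tag reader + magnetometer + GPS-RTK module + thermal camera + gimbal camera uses 737 of the 738 g and totals 225.
Every other selection either busts 738 g or breaks a pairing rule or fails to beat 225.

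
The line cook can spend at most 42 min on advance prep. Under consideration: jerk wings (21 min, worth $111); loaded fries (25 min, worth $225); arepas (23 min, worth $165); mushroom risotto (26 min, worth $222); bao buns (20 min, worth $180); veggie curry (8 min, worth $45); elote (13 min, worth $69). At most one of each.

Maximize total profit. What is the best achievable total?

Ranking by ratio (profit/min): loaded fries 9.00, bao buns 9.00, mushroom risotto 8.54.
Greedy by ratio would take loaded fries + veggie curry: 33 min used, total 270.
The 8 min tied up in veggie curry is better spent on elote — total rises to 294 (38 min).

294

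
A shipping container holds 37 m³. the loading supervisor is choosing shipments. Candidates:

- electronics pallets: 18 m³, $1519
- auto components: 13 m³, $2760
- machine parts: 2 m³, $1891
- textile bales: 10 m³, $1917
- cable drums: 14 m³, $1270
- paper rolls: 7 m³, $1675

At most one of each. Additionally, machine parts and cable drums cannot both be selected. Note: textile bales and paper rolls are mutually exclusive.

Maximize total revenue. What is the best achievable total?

6568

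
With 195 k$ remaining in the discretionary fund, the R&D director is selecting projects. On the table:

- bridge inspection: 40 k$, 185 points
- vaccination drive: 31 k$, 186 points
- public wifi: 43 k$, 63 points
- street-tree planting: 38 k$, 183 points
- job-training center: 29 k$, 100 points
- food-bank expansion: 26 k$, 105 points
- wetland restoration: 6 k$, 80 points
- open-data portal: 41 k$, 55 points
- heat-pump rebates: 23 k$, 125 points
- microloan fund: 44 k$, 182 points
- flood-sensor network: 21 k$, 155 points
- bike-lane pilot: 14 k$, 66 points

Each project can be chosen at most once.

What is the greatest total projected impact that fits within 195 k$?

The ratio heuristic lands on bridge inspection + vaccination drive + street-tree planting + wetland restoration + heat-pump rebates + flood-sensor network + bike-lane pilot (980) but leaves 22 k$ idle.
Dropping heat-pump rebates frees 23 k$; slotting in microloan fund (44 k$) lifts the total to 1037 at 194 k$.
Runner-up bridge inspection + vaccination drive + street-tree planting + food-bank expansion + wetland restoration + heat-pump rebates + flood-sensor network tops out at 1019.

1037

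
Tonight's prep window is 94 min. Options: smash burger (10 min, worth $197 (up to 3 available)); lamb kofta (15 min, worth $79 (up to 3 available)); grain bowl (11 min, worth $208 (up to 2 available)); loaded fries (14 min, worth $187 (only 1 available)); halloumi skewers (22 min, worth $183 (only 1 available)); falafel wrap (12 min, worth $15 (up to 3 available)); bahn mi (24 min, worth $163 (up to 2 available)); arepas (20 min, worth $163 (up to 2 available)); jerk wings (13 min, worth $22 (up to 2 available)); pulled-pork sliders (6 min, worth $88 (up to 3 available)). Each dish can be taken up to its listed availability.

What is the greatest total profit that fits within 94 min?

1465

Filling by ratio: 3×smash burger + 2×grain bowl + loaded fries + 3×pulled-pork sliders for 1458, with 10 min left unused.
Replace 2×pulled-pork sliders with halloumi skewers: the trade gains 7 net, giving 1465 at 94 min.
Nothing else within 94 min beats 1465.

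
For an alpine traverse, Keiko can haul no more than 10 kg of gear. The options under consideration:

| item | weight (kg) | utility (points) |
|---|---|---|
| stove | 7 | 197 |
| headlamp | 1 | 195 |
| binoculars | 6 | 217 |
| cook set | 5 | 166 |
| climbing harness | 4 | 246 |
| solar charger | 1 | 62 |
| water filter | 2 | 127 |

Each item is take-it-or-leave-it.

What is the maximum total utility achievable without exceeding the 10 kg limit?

630

Density check — headlamp 195.00, water filter 63.50, solar charger 62.00, climbing harness 61.50 are the best per kg.
The ratio ordering already packs tightly: headlamp + climbing harness + solar charger + water filter, 8 kg, 630.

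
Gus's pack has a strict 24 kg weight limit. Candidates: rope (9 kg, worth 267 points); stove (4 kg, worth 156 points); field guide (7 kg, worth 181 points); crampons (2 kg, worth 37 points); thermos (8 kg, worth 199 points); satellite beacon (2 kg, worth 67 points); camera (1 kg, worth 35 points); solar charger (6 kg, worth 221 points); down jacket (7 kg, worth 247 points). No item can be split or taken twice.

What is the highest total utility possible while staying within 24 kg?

Taking the top-ratio items first gives stove + crampons + satellite beacon + camera + solar charger + down jacket for 763 (22 kg).
The 5 kg tied up in crampons and satellite beacon and camera is better spent on field guide — total rises to 805 (24 kg).
Runner-up rope + satellite beacon + solar charger + down jacket tops out at 802.

805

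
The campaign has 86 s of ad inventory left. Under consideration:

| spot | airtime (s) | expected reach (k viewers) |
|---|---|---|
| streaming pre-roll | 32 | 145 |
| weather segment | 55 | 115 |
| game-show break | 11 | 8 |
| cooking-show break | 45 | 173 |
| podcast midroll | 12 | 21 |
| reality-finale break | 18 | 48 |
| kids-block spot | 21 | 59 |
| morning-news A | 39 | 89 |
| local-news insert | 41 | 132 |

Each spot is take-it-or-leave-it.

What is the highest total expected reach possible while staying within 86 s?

Density check — streaming pre-roll 4.53, cooking-show break 3.84, local-news insert 3.22, kids-block spot 2.81 are the best per s.
Taking streaming pre-roll + cooking-show break: 77 s used, 318 in expected reach.

318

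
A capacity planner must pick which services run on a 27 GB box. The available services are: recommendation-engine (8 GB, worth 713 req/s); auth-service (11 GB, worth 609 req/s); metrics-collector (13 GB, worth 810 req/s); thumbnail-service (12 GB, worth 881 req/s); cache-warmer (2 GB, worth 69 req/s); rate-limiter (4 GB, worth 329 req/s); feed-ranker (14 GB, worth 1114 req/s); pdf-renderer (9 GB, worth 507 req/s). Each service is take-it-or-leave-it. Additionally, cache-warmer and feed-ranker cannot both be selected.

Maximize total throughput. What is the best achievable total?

2156

Density check — recommendation-engine 89.12, rate-limiter 82.25, feed-ranker 79.57, thumbnail-service 73.42 are the best per GB.
Best packing: recommendation-engine + rate-limiter + feed-ranker — 26 GB, 2156 total.
The spare 1 GB is too small for any remaining service, and no feasible exchange beats 2156.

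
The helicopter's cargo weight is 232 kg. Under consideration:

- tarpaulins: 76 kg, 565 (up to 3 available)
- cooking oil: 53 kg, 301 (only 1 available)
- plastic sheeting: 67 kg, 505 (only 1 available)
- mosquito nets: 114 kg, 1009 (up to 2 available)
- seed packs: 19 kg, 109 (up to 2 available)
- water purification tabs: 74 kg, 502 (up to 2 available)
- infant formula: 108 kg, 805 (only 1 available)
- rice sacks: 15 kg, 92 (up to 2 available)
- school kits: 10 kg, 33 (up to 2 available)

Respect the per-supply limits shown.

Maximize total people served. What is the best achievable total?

2018

Taking 2×mosquito nets: 228 kg used, 2018 in people served.
Every other selection either busts 232 kg or exceeds an availability limit or fails to beat 2018.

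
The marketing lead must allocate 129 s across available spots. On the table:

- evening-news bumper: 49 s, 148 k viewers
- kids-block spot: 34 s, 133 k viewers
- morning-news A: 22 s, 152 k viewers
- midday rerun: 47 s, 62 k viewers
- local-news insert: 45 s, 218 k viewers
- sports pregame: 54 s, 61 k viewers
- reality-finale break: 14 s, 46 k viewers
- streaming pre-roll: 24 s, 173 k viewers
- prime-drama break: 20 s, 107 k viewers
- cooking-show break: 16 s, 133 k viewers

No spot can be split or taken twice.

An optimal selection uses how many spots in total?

5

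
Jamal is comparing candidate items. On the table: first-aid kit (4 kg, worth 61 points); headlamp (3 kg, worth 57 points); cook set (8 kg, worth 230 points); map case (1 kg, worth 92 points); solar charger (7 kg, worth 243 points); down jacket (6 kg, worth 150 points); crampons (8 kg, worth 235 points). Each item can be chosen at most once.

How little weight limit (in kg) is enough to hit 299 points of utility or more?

8

Need the lightest bundle worth ≥ 299.
map case + solar charger reaches 335 using 8 kg.
Below 8 kg the best achievable stays under 299.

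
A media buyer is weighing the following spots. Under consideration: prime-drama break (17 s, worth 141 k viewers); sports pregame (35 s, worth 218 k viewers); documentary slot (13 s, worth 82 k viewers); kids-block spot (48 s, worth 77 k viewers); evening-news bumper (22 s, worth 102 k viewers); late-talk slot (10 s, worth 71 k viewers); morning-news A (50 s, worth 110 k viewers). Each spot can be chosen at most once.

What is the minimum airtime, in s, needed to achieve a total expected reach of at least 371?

58

Minimise s subject to total expected reach ≥ 371.
sports pregame + documentary slot + late-talk slot: 371 expected reach at 58 s.
No combination under 58 s hits 371.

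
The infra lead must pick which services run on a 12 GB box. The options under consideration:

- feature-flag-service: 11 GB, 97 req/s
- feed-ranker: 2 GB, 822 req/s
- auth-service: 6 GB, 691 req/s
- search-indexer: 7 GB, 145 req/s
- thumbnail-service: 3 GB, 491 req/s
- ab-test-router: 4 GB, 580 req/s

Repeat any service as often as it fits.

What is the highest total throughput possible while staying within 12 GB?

6×feed-ranker uses 12 of the 12 GB and totals 4932.
No other feasible combination exceeds 4932.

4932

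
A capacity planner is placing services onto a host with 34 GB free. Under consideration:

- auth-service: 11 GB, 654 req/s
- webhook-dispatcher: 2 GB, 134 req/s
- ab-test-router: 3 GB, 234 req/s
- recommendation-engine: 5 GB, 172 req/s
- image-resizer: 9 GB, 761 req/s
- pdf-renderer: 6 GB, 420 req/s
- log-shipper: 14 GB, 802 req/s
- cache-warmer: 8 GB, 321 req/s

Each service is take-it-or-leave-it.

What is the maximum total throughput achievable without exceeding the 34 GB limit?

2351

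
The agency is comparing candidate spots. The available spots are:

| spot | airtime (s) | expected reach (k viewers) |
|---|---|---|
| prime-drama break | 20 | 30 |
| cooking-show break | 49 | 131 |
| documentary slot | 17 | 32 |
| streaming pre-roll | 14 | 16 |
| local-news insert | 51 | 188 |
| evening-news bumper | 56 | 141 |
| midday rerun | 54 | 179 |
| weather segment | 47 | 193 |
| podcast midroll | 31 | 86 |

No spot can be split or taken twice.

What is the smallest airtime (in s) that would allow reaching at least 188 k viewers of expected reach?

47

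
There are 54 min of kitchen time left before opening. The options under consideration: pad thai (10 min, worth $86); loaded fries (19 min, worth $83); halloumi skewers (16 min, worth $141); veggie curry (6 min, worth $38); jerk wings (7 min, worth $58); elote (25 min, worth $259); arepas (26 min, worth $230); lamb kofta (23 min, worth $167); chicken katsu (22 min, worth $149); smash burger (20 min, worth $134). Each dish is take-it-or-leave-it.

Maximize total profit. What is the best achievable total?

The ratio heuristic lands on elote + arepas (489) but leaves 3 min idle.
Replace arepas with halloumi skewers + veggie curry + jerk wings: the trade gains 7 net, giving 496 at 54 min.
Every other selection either busts 54 min or fails to beat 496.

496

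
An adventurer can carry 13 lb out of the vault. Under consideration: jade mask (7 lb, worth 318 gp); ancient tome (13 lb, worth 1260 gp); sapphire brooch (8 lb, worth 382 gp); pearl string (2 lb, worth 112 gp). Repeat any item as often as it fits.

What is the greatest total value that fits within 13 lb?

Best packing: ancient tome — 13 lb, 1260 total.
Nothing else within 13 lb beats 1260.

1260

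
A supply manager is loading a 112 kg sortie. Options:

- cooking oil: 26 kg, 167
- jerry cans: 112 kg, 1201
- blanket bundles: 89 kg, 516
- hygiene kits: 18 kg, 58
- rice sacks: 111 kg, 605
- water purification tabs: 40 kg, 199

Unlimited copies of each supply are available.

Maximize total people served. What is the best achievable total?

Jerry cans uses 112 of the 112 kg and totals 1201.
Every other selection either busts 112 kg or fails to beat 1201.

1201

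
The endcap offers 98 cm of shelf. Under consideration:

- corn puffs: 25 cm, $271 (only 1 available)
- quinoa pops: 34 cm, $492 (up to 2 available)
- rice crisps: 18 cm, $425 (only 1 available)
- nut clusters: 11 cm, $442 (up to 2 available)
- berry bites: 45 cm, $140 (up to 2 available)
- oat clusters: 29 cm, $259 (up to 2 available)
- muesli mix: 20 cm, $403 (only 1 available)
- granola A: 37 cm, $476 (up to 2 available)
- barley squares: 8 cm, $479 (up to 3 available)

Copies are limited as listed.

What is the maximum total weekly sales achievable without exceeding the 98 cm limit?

3238

By weekly sales per cm: barley squares 59.88, nut clusters 40.18, rice crisps 23.61 lead.
Filling by ratio: rice crisps + 2×nut clusters + muesli mix + 3×barley squares for 3149, with 14 cm left unused.
Replace muesli mix with quinoa pops: the trade gains 89 net, giving 3238 at 98 cm.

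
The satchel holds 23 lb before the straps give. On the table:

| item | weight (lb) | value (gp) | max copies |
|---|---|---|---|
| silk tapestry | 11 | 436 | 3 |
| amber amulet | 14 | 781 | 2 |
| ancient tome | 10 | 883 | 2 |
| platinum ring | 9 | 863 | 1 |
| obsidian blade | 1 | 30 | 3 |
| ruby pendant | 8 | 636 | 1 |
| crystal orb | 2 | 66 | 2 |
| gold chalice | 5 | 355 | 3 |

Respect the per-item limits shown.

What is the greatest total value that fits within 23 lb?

1884

By value per lb: platinum ring 95.89, ancient tome 88.30, ruby pendant 79.50 lead.
Taking the top-ratio items first gives ancient tome + platinum ring + 2×crystal orb for 1878 (23 lb).
But platinum ring + obsidian blade + ruby pendant + gold chalice fits in 23 lb and reaches 1884.
That's the maximum — no swap from here does better than 1884.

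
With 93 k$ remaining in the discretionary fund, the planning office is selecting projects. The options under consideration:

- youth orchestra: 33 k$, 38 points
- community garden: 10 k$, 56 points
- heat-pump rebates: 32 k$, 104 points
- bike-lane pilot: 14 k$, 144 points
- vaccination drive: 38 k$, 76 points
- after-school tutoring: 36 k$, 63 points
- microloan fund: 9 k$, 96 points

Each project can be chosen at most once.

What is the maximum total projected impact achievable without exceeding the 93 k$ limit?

Greedy by ratio would take community garden + heat-pump rebates + bike-lane pilot + microloan fund: 65 k$ used, total 400.
Dropping community garden frees 10 k$; slotting in vaccination drive (38 k$) lifts the total to 420 at 93 k$.

420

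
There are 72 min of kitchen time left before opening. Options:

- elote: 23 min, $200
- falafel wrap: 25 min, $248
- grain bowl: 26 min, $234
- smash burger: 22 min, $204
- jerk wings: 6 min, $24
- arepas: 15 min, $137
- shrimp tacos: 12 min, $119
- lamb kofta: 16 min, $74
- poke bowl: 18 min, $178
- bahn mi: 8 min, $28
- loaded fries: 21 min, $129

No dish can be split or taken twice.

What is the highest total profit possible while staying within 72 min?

682

Density check — falafel wrap 9.92, shrimp tacos 9.92, poke bowl 9.89 are the best per min.
Taking falafel wrap + arepas + shrimp tacos + poke bowl: 70 min used, 682 in profit.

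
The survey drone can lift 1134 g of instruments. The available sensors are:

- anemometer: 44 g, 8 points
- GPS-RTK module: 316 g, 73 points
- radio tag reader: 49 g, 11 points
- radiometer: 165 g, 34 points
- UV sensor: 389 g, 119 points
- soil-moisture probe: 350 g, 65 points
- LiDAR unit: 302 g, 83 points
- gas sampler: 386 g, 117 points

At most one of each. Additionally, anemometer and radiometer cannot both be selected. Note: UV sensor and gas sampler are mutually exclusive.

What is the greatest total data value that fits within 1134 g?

294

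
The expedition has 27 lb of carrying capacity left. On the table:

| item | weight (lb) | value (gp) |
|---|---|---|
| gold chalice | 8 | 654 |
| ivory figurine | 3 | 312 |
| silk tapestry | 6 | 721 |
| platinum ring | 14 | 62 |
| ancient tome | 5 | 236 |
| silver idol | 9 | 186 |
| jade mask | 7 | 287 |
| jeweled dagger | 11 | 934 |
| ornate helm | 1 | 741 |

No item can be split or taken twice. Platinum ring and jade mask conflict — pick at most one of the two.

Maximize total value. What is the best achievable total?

3050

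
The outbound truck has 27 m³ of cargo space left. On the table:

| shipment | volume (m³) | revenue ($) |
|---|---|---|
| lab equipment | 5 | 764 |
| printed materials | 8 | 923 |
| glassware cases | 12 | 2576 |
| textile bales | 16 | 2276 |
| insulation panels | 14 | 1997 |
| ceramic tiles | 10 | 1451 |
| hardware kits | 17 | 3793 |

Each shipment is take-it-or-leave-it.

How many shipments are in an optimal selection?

2

Best achievable revenue is 5244.
ceramic tiles + hardware kits hits 5244 at 27 m³.
Every optimal selection uses 2 shipments.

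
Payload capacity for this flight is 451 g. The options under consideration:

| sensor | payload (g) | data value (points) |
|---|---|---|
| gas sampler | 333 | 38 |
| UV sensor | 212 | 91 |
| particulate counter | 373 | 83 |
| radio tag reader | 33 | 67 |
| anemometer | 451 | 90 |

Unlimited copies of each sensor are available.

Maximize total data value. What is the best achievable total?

871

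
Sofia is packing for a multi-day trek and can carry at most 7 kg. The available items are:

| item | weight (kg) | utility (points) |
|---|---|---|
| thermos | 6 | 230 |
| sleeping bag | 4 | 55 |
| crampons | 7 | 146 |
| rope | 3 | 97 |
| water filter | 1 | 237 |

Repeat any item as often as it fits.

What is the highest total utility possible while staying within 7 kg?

Best packing: 7×water filter — 7 kg, 1659 total.

1659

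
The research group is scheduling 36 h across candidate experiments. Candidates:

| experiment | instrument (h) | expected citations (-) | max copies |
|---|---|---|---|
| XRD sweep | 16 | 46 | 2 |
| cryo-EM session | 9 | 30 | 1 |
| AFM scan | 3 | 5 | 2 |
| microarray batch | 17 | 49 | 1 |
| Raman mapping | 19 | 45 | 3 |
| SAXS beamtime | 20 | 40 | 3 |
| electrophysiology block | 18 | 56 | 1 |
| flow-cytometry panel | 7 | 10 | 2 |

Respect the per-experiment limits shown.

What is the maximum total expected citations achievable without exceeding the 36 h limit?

Taking the top-ratio experiments first gives cryo-EM session + 2×AFM scan + electrophysiology block for 96 (33 h).
Replace cryo-EM session and 2×AFM scan with microarray batch: the trade gains 9 net, giving 105 at 35 h.
Every other selection either busts 36 h or exceeds an availability limit or fails to beat 105.

105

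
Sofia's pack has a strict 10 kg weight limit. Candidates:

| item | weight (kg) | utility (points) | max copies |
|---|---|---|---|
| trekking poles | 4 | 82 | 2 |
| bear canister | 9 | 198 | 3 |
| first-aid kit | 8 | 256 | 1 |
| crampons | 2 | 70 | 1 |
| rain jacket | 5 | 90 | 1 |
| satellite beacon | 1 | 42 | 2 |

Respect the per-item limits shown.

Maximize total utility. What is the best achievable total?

340

The ratio heuristic lands on trekking poles + crampons + 2×satellite beacon (236) but leaves 2 kg idle.
The 6 kg tied up in trekking poles and crampons is better spent on first-aid kit — total rises to 340 (10 kg).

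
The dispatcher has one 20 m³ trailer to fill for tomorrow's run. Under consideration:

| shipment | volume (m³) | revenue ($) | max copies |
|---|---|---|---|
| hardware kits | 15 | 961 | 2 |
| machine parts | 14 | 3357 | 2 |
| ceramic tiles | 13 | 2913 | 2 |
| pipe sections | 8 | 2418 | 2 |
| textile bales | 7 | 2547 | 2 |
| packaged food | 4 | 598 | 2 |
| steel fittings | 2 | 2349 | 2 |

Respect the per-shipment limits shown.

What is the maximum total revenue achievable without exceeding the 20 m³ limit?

9792

By revenue per m³: steel fittings 1174.50, textile bales 363.86, pipe sections 302.25, machine parts 239.79 lead.
Taking 2×textile bales + 2×steel fittings: 18 m³ used, 9792 in revenue.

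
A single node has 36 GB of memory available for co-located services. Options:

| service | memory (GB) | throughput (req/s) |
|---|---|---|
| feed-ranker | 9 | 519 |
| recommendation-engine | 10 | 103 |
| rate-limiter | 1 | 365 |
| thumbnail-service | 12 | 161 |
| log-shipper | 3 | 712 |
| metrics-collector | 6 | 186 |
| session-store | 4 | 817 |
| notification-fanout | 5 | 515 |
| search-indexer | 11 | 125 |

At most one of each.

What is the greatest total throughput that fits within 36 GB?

3114

Feed-ranker + rate-limiter + log-shipper + metrics-collector + session-store + notification-fanout uses 28 of the 36 GB and totals 3114.
Nothing else within 36 GB beats 3114.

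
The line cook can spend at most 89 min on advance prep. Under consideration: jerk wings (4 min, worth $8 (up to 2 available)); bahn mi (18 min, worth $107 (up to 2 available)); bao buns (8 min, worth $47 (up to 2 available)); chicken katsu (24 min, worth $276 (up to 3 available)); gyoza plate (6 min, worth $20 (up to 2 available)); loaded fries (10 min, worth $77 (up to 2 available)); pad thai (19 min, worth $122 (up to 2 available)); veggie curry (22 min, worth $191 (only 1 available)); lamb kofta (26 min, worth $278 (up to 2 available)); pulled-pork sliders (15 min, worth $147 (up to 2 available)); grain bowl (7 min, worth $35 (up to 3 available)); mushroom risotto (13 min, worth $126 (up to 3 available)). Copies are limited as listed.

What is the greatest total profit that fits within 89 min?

A density-first pass picks 3×chicken katsu + pulled-pork sliders — 975 at 87 min.
The 24 min tied up in chicken katsu is better spent on lamb kofta — total rises to 977 (89 min).
That's the maximum — no swap from here does better than 977.

977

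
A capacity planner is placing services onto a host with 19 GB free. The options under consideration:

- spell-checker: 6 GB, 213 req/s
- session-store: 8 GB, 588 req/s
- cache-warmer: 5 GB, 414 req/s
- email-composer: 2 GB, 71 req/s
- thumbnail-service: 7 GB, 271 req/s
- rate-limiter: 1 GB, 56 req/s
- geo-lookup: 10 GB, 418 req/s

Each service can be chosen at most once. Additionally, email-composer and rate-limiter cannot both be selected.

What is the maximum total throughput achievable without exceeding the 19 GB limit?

By throughput per GB: cache-warmer 82.80, session-store 73.50, rate-limiter 56.00 lead.
Best packing: spell-checker + session-store + cache-warmer — 19 GB, 1215 total.

1215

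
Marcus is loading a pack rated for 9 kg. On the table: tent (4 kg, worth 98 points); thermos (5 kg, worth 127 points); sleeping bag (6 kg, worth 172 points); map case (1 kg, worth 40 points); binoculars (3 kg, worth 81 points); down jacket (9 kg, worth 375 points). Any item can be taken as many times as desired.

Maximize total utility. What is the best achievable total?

375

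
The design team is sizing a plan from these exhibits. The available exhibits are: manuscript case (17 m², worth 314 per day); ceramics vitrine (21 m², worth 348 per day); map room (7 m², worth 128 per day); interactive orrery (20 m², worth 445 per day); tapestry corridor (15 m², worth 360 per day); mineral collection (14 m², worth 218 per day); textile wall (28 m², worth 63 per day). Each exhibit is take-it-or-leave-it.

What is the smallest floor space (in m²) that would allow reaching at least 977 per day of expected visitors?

49

Minimise m² subject to total expected visitors ≥ 977.
interactive orrery + tapestry corridor + mineral collection: 1023 expected visitors at 49 m².
No combination under 49 m² hits 977.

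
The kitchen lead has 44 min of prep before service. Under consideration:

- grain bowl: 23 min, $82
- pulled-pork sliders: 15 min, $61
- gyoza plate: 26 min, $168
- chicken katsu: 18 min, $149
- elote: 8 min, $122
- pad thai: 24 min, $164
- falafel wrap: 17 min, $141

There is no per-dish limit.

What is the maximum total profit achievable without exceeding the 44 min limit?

Density check — elote 15.25, falafel wrap 8.29, chicken katsu 8.28 are the best per min.
5×elote uses 40 of the 44 min and totals 610.

610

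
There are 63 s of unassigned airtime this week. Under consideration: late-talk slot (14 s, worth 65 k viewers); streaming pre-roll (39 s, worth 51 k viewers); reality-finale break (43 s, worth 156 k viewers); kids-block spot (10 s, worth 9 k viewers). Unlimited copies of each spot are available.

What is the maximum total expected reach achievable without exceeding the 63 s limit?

260

4×late-talk slot uses 56 of the 63 s and totals 260.
Every other selection either busts 63 s or fails to beat 260.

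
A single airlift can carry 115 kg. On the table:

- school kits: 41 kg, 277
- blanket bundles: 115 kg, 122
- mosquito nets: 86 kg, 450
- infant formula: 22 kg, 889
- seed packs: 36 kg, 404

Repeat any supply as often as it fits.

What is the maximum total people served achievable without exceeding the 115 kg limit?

Ranking by ratio (people served/kg): infant formula 40.41, seed packs 11.22, school kits 6.76, mosquito nets 5.23.
5×infant formula uses 110 of the 115 kg and totals 4445.

4445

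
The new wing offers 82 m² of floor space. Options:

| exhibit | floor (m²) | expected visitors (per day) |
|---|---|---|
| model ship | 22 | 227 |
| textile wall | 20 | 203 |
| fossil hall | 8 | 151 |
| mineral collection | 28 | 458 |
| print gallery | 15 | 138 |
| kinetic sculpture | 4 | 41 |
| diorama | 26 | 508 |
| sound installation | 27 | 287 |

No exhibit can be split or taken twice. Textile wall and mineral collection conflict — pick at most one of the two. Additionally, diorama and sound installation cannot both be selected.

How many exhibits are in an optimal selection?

Optimal total is 1296.
One optimal bundle: fossil hall + mineral collection + print gallery + kinetic sculpture + diorama (81 m²).
All optima have 5 exhibits.

5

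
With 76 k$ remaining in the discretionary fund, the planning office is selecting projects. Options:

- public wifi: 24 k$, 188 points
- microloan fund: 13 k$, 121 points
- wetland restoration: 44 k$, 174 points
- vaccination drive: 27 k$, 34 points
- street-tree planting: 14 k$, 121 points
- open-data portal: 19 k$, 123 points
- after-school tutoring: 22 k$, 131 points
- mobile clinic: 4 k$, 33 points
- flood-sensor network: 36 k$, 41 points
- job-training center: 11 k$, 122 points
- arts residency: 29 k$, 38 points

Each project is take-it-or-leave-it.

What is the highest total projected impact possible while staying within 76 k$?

595

Filling by ratio: public wifi + microloan fund + street-tree planting + mobile clinic + job-training center for 585, with 10 k$ left unused.
The 14 k$ tied up in street-tree planting is better spent on after-school tutoring — total rises to 595 (74 k$).
Public wifi + street-tree planting + after-school tutoring + mobile clinic + job-training center (75 k$) also reaches 595 — a tie, but nothing goes higher.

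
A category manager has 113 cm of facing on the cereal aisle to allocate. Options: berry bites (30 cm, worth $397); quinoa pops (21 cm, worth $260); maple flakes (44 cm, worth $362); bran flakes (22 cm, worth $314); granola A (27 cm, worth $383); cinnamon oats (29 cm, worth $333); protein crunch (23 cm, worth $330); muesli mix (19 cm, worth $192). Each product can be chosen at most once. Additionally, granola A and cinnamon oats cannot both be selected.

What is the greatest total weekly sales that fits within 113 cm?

1479

Greedy by ratio would take berry bites + bran flakes + granola A + protein crunch: 102 cm used, total 1424.
Replace berry bites with quinoa pops + muesli mix: the trade gains 55 net, giving 1479 at 112 cm.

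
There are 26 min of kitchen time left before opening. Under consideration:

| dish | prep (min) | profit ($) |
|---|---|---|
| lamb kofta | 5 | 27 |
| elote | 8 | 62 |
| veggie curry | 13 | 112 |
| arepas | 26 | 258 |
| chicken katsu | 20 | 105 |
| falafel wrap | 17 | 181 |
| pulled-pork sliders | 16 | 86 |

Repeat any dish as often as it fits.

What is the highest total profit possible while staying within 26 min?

258

By profit per min: falafel wrap 10.65, arepas 9.92, veggie curry 8.62 lead.
Filling by ratio: elote + falafel wrap for 243, with 1 min left unused.
The 25 min tied up in elote and falafel wrap is better spent on arepas — total rises to 258 (26 min).
No other feasible combination exceeds 258.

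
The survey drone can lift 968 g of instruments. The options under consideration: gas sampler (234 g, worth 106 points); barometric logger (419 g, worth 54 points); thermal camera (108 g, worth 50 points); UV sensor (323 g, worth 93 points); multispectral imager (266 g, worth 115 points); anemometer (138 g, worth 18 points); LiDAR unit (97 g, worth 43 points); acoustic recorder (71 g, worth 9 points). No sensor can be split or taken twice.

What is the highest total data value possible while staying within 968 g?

364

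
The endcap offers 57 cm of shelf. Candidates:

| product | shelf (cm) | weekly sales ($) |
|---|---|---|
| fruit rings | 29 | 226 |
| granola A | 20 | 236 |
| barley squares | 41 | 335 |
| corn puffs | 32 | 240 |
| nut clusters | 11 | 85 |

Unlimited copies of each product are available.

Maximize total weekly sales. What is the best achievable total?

Best packing: 2×granola A + nut clusters — 51 cm, 557 total.
The spare 6 cm is too small for any remaining product, and no exchange beats 557.

557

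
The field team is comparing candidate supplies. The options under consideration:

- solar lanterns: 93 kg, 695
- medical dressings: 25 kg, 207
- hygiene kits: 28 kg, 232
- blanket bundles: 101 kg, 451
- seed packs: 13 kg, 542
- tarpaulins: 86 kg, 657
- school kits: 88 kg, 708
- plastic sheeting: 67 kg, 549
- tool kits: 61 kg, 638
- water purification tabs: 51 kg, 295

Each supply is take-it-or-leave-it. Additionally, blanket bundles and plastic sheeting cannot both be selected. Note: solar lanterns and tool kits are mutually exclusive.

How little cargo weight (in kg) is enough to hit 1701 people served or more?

141

Minimise kg subject to total people served ≥ 1701.
seed packs + plastic sheeting + tool kits reaches 1729 using 141 kg.
No combination under 141 kg hits 1701.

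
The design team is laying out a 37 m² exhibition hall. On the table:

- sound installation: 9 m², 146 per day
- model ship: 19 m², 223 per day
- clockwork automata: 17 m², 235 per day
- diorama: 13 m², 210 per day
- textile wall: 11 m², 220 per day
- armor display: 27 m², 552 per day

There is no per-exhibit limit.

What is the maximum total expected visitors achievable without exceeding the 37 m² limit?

Best packing: sound installation + armor display — 36 m², 698 total.
No other feasible combination exceeds 698.

698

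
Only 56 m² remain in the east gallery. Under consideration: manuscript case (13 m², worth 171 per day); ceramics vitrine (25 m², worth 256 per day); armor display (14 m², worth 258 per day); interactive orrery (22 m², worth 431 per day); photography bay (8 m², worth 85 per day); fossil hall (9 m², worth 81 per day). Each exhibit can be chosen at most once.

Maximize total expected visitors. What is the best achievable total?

By expected visitors per m²: interactive orrery 19.59, armor display 18.43, manuscript case 13.15 lead.
Manuscript case + armor display + interactive orrery uses 49 of the 56 m² and totals 860.
No other feasible combination exceeds 860.

860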